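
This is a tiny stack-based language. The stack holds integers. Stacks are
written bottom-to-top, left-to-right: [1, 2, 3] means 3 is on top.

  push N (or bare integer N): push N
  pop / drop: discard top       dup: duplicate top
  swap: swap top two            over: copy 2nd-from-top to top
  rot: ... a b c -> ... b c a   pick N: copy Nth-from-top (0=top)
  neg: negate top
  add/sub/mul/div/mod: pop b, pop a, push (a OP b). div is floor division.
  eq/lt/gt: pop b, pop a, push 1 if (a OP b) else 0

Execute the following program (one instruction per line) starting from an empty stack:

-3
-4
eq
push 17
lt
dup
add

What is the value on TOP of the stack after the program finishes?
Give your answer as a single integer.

Answer: 2

Derivation:
After 'push -3': [-3]
After 'push -4': [-3, -4]
After 'eq': [0]
After 'push 17': [0, 17]
After 'lt': [1]
After 'dup': [1, 1]
After 'add': [2]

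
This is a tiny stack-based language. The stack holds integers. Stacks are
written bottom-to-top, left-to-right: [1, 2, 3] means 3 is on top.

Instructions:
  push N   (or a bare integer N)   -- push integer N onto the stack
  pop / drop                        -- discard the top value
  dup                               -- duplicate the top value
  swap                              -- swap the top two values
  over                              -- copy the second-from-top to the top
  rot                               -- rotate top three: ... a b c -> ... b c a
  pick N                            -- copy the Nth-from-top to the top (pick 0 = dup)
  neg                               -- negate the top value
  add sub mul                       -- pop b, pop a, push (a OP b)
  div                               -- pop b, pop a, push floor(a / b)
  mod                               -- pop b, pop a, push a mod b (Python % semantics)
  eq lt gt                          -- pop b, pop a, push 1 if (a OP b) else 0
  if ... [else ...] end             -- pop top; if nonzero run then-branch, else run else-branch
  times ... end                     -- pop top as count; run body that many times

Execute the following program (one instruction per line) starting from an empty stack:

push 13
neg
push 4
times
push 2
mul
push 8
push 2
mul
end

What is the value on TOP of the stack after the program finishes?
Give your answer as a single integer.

After 'push 13': [13]
After 'neg': [-13]
After 'push 4': [-13, 4]
After 'times': [-13]
After 'push 2': [-13, 2]
After 'mul': [-26]
After 'push 8': [-26, 8]
After 'push 2': [-26, 8, 2]
After 'mul': [-26, 16]
After 'push 2': [-26, 16, 2]
  ...
After 'push 2': [-26, 32, 16, 2]
After 'mul': [-26, 32, 32]
After 'push 8': [-26, 32, 32, 8]
After 'push 2': [-26, 32, 32, 8, 2]
After 'mul': [-26, 32, 32, 16]
After 'push 2': [-26, 32, 32, 16, 2]
After 'mul': [-26, 32, 32, 32]
After 'push 8': [-26, 32, 32, 32, 8]
After 'push 2': [-26, 32, 32, 32, 8, 2]
After 'mul': [-26, 32, 32, 32, 16]

Answer: 16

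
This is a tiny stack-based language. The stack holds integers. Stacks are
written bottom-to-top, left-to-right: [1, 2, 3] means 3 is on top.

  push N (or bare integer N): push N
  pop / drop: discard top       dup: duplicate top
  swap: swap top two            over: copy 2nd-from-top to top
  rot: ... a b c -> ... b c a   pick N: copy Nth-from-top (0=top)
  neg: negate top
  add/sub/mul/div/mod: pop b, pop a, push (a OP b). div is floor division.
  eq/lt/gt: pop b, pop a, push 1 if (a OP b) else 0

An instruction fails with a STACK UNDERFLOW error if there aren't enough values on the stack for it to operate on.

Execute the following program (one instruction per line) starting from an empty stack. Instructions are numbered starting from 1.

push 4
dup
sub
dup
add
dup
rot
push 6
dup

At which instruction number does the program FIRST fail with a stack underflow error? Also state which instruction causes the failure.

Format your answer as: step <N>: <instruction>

Step 1 ('push 4'): stack = [4], depth = 1
Step 2 ('dup'): stack = [4, 4], depth = 2
Step 3 ('sub'): stack = [0], depth = 1
Step 4 ('dup'): stack = [0, 0], depth = 2
Step 5 ('add'): stack = [0], depth = 1
Step 6 ('dup'): stack = [0, 0], depth = 2
Step 7 ('rot'): needs 3 value(s) but depth is 2 — STACK UNDERFLOW

Answer: step 7: rot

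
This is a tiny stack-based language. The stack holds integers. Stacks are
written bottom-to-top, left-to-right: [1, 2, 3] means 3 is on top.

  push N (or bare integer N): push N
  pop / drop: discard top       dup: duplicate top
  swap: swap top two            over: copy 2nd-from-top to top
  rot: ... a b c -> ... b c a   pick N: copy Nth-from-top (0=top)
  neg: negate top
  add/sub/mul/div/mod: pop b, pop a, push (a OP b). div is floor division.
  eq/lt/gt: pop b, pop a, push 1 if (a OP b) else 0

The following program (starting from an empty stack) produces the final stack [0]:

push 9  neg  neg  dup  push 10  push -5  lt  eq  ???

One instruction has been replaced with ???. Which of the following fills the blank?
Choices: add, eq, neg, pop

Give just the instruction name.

Answer: eq

Derivation:
Stack before ???: [9, 0]
Stack after ???:  [0]
Checking each choice:
  add: produces [9]
  eq: MATCH
  neg: produces [9, 0]
  pop: produces [9]


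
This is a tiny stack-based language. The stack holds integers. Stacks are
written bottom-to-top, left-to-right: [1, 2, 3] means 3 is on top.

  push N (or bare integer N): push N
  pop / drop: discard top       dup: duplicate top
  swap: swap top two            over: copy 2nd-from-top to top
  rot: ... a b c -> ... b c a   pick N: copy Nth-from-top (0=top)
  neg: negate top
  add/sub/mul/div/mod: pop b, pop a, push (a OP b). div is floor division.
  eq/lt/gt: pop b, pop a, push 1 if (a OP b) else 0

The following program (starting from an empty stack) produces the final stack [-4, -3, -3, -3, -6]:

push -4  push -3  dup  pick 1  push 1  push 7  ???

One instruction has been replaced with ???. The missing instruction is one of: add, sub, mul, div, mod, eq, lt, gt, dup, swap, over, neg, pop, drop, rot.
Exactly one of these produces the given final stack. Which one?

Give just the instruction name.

Stack before ???: [-4, -3, -3, -3, 1, 7]
Stack after ???:  [-4, -3, -3, -3, -6]
The instruction that transforms [-4, -3, -3, -3, 1, 7] -> [-4, -3, -3, -3, -6] is: sub

Answer: sub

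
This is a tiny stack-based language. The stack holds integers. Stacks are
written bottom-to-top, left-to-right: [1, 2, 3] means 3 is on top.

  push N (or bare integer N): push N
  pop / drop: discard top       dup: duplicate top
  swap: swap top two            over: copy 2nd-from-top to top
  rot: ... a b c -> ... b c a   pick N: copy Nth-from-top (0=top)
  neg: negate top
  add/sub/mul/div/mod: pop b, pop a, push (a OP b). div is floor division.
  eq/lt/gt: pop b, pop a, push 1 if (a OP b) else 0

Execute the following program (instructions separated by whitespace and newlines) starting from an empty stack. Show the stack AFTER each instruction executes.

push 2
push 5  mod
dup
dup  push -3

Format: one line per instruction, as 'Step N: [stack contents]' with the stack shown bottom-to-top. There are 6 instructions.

Step 1: [2]
Step 2: [2, 5]
Step 3: [2]
Step 4: [2, 2]
Step 5: [2, 2, 2]
Step 6: [2, 2, 2, -3]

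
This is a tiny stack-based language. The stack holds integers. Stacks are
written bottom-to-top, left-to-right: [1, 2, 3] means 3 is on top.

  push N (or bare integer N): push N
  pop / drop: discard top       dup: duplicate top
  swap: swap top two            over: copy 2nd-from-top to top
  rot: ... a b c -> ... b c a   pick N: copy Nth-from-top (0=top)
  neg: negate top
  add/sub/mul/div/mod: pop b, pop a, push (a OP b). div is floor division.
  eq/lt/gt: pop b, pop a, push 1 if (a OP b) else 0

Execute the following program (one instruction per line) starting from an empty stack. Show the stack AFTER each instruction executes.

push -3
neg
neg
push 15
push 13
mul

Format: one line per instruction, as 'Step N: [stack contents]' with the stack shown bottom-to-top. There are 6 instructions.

Step 1: [-3]
Step 2: [3]
Step 3: [-3]
Step 4: [-3, 15]
Step 5: [-3, 15, 13]
Step 6: [-3, 195]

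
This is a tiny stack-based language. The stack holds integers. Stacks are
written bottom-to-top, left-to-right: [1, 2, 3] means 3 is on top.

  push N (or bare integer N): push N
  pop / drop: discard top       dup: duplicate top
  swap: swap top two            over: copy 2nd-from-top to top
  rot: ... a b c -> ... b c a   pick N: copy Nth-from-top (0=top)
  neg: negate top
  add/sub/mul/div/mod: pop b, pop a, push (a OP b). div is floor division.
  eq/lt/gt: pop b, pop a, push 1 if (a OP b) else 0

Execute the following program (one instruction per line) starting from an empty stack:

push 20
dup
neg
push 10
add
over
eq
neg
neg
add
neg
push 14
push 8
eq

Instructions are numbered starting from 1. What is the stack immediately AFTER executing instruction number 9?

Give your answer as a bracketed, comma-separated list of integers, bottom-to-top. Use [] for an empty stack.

Step 1 ('push 20'): [20]
Step 2 ('dup'): [20, 20]
Step 3 ('neg'): [20, -20]
Step 4 ('push 10'): [20, -20, 10]
Step 5 ('add'): [20, -10]
Step 6 ('over'): [20, -10, 20]
Step 7 ('eq'): [20, 0]
Step 8 ('neg'): [20, 0]
Step 9 ('neg'): [20, 0]

Answer: [20, 0]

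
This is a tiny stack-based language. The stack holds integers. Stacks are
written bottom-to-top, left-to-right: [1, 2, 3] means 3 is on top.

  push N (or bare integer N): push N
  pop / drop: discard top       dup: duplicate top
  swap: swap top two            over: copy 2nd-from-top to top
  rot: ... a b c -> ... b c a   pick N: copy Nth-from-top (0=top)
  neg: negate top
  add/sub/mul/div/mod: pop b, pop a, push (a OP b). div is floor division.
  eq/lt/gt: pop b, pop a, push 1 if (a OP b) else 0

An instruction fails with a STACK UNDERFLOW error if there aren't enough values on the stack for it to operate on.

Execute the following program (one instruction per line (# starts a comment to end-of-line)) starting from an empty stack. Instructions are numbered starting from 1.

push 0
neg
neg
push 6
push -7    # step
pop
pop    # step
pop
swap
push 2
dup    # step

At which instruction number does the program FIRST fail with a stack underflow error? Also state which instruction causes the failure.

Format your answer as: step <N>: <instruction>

Answer: step 9: swap

Derivation:
Step 1 ('push 0'): stack = [0], depth = 1
Step 2 ('neg'): stack = [0], depth = 1
Step 3 ('neg'): stack = [0], depth = 1
Step 4 ('push 6'): stack = [0, 6], depth = 2
Step 5 ('push -7'): stack = [0, 6, -7], depth = 3
Step 6 ('pop'): stack = [0, 6], depth = 2
Step 7 ('pop'): stack = [0], depth = 1
Step 8 ('pop'): stack = [], depth = 0
Step 9 ('swap'): needs 2 value(s) but depth is 0 — STACK UNDERFLOW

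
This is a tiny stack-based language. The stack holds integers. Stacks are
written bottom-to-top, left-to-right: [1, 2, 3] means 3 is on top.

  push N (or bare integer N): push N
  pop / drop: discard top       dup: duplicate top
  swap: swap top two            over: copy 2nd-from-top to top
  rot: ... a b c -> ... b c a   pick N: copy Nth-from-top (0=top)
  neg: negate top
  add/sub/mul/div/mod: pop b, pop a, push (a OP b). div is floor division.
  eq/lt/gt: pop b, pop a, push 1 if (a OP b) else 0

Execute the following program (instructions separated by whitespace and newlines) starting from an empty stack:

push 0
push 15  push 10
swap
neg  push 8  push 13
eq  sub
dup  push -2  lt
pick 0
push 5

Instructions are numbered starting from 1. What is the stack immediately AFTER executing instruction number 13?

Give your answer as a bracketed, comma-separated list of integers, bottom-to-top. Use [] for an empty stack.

Answer: [0, 10, -15, 1, 1]

Derivation:
Step 1 ('push 0'): [0]
Step 2 ('push 15'): [0, 15]
Step 3 ('push 10'): [0, 15, 10]
Step 4 ('swap'): [0, 10, 15]
Step 5 ('neg'): [0, 10, -15]
Step 6 ('push 8'): [0, 10, -15, 8]
Step 7 ('push 13'): [0, 10, -15, 8, 13]
Step 8 ('eq'): [0, 10, -15, 0]
Step 9 ('sub'): [0, 10, -15]
Step 10 ('dup'): [0, 10, -15, -15]
Step 11 ('push -2'): [0, 10, -15, -15, -2]
Step 12 ('lt'): [0, 10, -15, 1]
Step 13 ('pick 0'): [0, 10, -15, 1, 1]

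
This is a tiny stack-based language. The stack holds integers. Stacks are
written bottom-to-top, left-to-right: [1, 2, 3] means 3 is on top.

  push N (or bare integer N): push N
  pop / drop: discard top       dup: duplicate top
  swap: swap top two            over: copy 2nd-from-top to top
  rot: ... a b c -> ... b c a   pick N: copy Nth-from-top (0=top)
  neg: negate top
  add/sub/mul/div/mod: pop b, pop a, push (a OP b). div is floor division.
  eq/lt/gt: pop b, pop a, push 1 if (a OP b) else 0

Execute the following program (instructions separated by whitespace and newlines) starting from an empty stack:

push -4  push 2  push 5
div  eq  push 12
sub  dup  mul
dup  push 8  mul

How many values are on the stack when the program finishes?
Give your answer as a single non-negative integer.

After 'push -4': stack = [-4] (depth 1)
After 'push 2': stack = [-4, 2] (depth 2)
After 'push 5': stack = [-4, 2, 5] (depth 3)
After 'div': stack = [-4, 0] (depth 2)
After 'eq': stack = [0] (depth 1)
After 'push 12': stack = [0, 12] (depth 2)
After 'sub': stack = [-12] (depth 1)
After 'dup': stack = [-12, -12] (depth 2)
After 'mul': stack = [144] (depth 1)
After 'dup': stack = [144, 144] (depth 2)
After 'push 8': stack = [144, 144, 8] (depth 3)
After 'mul': stack = [144, 1152] (depth 2)

Answer: 2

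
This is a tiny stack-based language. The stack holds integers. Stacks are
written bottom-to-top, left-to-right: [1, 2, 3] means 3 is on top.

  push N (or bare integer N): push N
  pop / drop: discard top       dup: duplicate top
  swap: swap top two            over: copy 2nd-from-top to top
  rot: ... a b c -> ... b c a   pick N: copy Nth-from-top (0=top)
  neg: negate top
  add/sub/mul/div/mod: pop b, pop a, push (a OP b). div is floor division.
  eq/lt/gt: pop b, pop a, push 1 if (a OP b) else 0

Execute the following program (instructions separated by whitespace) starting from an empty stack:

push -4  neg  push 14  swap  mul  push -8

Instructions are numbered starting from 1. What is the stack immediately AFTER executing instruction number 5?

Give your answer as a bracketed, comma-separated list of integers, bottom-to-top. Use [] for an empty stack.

Step 1 ('push -4'): [-4]
Step 2 ('neg'): [4]
Step 3 ('push 14'): [4, 14]
Step 4 ('swap'): [14, 4]
Step 5 ('mul'): [56]

Answer: [56]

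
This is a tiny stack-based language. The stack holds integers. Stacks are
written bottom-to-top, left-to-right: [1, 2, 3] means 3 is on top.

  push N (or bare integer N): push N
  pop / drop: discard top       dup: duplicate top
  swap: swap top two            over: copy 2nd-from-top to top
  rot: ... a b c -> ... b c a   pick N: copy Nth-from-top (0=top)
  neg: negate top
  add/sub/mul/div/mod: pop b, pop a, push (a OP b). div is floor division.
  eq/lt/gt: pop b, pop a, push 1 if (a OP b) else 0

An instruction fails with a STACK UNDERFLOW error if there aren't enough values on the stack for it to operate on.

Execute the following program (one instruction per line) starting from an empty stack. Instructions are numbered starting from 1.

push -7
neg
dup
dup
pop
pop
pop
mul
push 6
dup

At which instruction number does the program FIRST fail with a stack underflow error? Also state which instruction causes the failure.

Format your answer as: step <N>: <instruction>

Answer: step 8: mul

Derivation:
Step 1 ('push -7'): stack = [-7], depth = 1
Step 2 ('neg'): stack = [7], depth = 1
Step 3 ('dup'): stack = [7, 7], depth = 2
Step 4 ('dup'): stack = [7, 7, 7], depth = 3
Step 5 ('pop'): stack = [7, 7], depth = 2
Step 6 ('pop'): stack = [7], depth = 1
Step 7 ('pop'): stack = [], depth = 0
Step 8 ('mul'): needs 2 value(s) but depth is 0 — STACK UNDERFLOW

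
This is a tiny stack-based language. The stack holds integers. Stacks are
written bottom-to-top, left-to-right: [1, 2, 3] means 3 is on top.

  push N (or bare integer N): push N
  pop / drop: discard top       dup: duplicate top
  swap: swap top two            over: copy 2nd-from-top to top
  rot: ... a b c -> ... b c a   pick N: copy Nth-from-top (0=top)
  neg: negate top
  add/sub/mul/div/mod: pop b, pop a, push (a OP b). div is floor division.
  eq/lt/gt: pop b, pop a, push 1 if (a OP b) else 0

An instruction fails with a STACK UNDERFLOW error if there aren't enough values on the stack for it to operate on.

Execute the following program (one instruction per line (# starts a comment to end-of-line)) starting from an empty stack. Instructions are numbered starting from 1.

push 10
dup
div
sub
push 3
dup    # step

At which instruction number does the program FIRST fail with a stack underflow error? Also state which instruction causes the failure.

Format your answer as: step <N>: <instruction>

Step 1 ('push 10'): stack = [10], depth = 1
Step 2 ('dup'): stack = [10, 10], depth = 2
Step 3 ('div'): stack = [1], depth = 1
Step 4 ('sub'): needs 2 value(s) but depth is 1 — STACK UNDERFLOW

Answer: step 4: sub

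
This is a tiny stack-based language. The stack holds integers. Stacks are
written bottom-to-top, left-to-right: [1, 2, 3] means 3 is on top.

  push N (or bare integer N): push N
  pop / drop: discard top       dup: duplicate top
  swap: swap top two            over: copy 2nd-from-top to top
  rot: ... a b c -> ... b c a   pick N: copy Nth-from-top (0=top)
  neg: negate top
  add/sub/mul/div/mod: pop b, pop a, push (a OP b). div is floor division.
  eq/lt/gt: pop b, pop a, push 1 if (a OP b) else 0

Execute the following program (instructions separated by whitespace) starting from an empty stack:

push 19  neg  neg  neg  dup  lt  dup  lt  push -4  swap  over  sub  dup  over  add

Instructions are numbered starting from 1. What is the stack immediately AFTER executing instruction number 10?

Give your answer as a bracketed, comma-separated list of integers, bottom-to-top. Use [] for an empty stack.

Step 1 ('push 19'): [19]
Step 2 ('neg'): [-19]
Step 3 ('neg'): [19]
Step 4 ('neg'): [-19]
Step 5 ('dup'): [-19, -19]
Step 6 ('lt'): [0]
Step 7 ('dup'): [0, 0]
Step 8 ('lt'): [0]
Step 9 ('push -4'): [0, -4]
Step 10 ('swap'): [-4, 0]

Answer: [-4, 0]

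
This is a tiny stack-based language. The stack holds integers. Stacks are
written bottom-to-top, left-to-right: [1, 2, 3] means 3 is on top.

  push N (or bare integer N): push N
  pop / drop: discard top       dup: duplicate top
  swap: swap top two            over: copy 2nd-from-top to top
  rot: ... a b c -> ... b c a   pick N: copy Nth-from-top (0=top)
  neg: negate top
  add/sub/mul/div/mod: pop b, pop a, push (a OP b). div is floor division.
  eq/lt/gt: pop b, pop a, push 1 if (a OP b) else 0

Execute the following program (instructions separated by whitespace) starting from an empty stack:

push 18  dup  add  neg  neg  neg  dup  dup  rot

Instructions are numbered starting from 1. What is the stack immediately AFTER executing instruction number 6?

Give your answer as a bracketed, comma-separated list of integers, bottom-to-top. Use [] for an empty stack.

Answer: [-36]

Derivation:
Step 1 ('push 18'): [18]
Step 2 ('dup'): [18, 18]
Step 3 ('add'): [36]
Step 4 ('neg'): [-36]
Step 5 ('neg'): [36]
Step 6 ('neg'): [-36]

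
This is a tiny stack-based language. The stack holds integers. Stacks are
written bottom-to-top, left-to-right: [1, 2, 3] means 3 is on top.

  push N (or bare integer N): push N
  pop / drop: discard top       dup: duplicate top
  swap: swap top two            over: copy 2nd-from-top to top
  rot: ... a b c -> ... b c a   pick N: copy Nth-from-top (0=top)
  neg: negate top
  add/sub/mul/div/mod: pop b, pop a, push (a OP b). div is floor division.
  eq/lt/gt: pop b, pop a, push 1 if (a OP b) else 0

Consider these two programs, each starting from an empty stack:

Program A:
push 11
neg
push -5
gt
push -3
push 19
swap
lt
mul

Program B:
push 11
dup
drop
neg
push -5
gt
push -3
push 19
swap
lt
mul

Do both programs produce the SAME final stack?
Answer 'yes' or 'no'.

Answer: yes

Derivation:
Program A trace:
  After 'push 11': [11]
  After 'neg': [-11]
  After 'push -5': [-11, -5]
  After 'gt': [0]
  After 'push -3': [0, -3]
  After 'push 19': [0, -3, 19]
  After 'swap': [0, 19, -3]
  After 'lt': [0, 0]
  After 'mul': [0]
Program A final stack: [0]

Program B trace:
  After 'push 11': [11]
  After 'dup': [11, 11]
  After 'drop': [11]
  After 'neg': [-11]
  After 'push -5': [-11, -5]
  After 'gt': [0]
  After 'push -3': [0, -3]
  After 'push 19': [0, -3, 19]
  After 'swap': [0, 19, -3]
  After 'lt': [0, 0]
  After 'mul': [0]
Program B final stack: [0]
Same: yes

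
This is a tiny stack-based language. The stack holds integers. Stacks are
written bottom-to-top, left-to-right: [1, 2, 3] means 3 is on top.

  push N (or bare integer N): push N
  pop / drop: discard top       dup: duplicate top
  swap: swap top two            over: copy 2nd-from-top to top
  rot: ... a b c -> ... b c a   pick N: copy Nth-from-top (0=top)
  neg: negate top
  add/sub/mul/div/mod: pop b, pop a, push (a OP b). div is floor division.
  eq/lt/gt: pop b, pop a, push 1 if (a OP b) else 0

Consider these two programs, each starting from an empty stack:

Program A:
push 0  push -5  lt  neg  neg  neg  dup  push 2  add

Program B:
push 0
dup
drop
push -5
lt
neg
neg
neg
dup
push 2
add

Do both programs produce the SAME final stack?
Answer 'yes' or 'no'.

Program A trace:
  After 'push 0': [0]
  After 'push -5': [0, -5]
  After 'lt': [0]
  After 'neg': [0]
  After 'neg': [0]
  After 'neg': [0]
  After 'dup': [0, 0]
  After 'push 2': [0, 0, 2]
  After 'add': [0, 2]
Program A final stack: [0, 2]

Program B trace:
  After 'push 0': [0]
  After 'dup': [0, 0]
  After 'drop': [0]
  After 'push -5': [0, -5]
  After 'lt': [0]
  After 'neg': [0]
  After 'neg': [0]
  After 'neg': [0]
  After 'dup': [0, 0]
  After 'push 2': [0, 0, 2]
  After 'add': [0, 2]
Program B final stack: [0, 2]
Same: yes

Answer: yes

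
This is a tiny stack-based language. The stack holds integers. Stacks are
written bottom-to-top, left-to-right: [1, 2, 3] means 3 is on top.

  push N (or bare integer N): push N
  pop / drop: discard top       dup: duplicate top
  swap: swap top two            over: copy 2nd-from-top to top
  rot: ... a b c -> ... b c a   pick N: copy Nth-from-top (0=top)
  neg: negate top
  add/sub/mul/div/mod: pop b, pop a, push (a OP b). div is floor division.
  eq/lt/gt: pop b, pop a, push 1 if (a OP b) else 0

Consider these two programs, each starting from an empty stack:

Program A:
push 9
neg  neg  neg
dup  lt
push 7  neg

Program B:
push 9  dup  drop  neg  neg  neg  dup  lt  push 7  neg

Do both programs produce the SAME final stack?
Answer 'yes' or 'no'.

Program A trace:
  After 'push 9': [9]
  After 'neg': [-9]
  After 'neg': [9]
  After 'neg': [-9]
  After 'dup': [-9, -9]
  After 'lt': [0]
  After 'push 7': [0, 7]
  After 'neg': [0, -7]
Program A final stack: [0, -7]

Program B trace:
  After 'push 9': [9]
  After 'dup': [9, 9]
  After 'drop': [9]
  After 'neg': [-9]
  After 'neg': [9]
  After 'neg': [-9]
  After 'dup': [-9, -9]
  After 'lt': [0]
  After 'push 7': [0, 7]
  After 'neg': [0, -7]
Program B final stack: [0, -7]
Same: yes

Answer: yes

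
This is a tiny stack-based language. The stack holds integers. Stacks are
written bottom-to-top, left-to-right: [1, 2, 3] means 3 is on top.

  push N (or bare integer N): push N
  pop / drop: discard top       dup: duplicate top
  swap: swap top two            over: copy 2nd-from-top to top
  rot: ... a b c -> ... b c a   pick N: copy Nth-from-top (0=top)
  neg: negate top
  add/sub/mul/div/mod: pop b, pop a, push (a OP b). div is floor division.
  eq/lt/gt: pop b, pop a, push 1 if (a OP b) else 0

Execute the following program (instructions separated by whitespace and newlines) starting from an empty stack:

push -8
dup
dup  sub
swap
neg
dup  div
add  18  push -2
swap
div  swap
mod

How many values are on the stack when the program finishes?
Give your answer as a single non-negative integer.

Answer: 1

Derivation:
After 'push -8': stack = [-8] (depth 1)
After 'dup': stack = [-8, -8] (depth 2)
After 'dup': stack = [-8, -8, -8] (depth 3)
After 'sub': stack = [-8, 0] (depth 2)
After 'swap': stack = [0, -8] (depth 2)
After 'neg': stack = [0, 8] (depth 2)
After 'dup': stack = [0, 8, 8] (depth 3)
After 'div': stack = [0, 1] (depth 2)
After 'add': stack = [1] (depth 1)
After 'push 18': stack = [1, 18] (depth 2)
After 'push -2': stack = [1, 18, -2] (depth 3)
After 'swap': stack = [1, -2, 18] (depth 3)
After 'div': stack = [1, -1] (depth 2)
After 'swap': stack = [-1, 1] (depth 2)
After 'mod': stack = [0] (depth 1)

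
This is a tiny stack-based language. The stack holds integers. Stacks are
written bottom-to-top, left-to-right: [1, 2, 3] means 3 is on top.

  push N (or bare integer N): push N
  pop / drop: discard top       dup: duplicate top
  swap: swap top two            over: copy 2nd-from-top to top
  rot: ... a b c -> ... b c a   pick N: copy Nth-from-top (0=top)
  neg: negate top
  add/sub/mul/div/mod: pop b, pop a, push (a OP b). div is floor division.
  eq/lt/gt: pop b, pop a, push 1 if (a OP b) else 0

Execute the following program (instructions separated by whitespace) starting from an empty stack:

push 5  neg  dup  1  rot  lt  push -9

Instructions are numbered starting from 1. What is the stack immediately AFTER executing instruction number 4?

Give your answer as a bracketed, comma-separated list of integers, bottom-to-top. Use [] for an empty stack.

Step 1 ('push 5'): [5]
Step 2 ('neg'): [-5]
Step 3 ('dup'): [-5, -5]
Step 4 ('1'): [-5, -5, 1]

Answer: [-5, -5, 1]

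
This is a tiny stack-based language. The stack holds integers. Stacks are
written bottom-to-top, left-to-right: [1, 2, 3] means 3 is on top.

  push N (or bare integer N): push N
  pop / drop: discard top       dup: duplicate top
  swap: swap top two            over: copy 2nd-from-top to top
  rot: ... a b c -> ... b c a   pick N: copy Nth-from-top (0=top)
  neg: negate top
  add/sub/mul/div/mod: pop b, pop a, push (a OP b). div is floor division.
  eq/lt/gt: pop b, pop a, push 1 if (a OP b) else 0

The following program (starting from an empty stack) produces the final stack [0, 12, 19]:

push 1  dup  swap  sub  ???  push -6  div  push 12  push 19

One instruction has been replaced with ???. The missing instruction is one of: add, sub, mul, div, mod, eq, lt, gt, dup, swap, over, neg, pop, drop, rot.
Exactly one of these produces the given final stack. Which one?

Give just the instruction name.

Stack before ???: [0]
Stack after ???:  [0]
The instruction that transforms [0] -> [0] is: neg

Answer: neg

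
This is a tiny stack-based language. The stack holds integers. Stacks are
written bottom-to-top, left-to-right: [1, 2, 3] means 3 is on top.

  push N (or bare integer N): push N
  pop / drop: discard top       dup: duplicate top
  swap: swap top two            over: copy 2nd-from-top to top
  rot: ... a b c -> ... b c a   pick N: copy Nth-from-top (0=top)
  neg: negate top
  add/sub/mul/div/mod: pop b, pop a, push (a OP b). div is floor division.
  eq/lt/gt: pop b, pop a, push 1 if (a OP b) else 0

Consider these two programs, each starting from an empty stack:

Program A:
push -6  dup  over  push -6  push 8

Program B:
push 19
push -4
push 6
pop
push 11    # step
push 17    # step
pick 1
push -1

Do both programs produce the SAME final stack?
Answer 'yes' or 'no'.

Answer: no

Derivation:
Program A trace:
  After 'push -6': [-6]
  After 'dup': [-6, -6]
  After 'over': [-6, -6, -6]
  After 'push -6': [-6, -6, -6, -6]
  After 'push 8': [-6, -6, -6, -6, 8]
Program A final stack: [-6, -6, -6, -6, 8]

Program B trace:
  After 'push 19': [19]
  After 'push -4': [19, -4]
  After 'push 6': [19, -4, 6]
  After 'pop': [19, -4]
  After 'push 11': [19, -4, 11]
  After 'push 17': [19, -4, 11, 17]
  After 'pick 1': [19, -4, 11, 17, 11]
  After 'push -1': [19, -4, 11, 17, 11, -1]
Program B final stack: [19, -4, 11, 17, 11, -1]
Same: no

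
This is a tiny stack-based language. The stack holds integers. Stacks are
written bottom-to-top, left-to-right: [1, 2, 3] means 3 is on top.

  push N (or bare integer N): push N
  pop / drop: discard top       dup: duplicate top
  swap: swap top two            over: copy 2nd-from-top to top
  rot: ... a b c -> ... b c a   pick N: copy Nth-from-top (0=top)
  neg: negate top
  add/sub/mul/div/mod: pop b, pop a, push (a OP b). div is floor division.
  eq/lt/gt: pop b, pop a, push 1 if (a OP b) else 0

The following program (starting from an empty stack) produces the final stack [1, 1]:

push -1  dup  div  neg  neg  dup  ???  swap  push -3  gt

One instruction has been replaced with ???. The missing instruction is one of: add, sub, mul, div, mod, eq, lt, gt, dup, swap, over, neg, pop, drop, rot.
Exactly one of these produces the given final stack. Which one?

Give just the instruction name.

Stack before ???: [1, 1]
Stack after ???:  [1, 1]
The instruction that transforms [1, 1] -> [1, 1] is: swap

Answer: swap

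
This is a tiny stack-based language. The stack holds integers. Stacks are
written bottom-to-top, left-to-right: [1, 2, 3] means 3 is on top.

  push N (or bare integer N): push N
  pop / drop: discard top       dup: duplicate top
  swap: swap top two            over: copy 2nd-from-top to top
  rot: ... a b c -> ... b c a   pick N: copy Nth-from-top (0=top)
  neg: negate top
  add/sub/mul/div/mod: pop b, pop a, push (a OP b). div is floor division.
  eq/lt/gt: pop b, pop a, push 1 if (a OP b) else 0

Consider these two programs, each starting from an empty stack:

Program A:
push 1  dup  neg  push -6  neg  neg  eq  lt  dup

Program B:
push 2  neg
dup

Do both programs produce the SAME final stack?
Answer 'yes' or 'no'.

Answer: no

Derivation:
Program A trace:
  After 'push 1': [1]
  After 'dup': [1, 1]
  After 'neg': [1, -1]
  After 'push -6': [1, -1, -6]
  After 'neg': [1, -1, 6]
  After 'neg': [1, -1, -6]
  After 'eq': [1, 0]
  After 'lt': [0]
  After 'dup': [0, 0]
Program A final stack: [0, 0]

Program B trace:
  After 'push 2': [2]
  After 'neg': [-2]
  After 'dup': [-2, -2]
Program B final stack: [-2, -2]
Same: no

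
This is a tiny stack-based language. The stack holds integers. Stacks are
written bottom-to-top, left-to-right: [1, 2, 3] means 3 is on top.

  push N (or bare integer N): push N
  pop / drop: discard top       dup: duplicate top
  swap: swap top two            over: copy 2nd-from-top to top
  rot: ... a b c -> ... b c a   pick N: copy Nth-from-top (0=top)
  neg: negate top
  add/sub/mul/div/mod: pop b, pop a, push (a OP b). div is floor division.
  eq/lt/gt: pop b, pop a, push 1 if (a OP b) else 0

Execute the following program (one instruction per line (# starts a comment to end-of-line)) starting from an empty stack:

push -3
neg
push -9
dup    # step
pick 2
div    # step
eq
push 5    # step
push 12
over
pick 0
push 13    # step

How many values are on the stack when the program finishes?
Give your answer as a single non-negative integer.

After 'push -3': stack = [-3] (depth 1)
After 'neg': stack = [3] (depth 1)
After 'push -9': stack = [3, -9] (depth 2)
After 'dup': stack = [3, -9, -9] (depth 3)
After 'pick 2': stack = [3, -9, -9, 3] (depth 4)
After 'div': stack = [3, -9, -3] (depth 3)
After 'eq': stack = [3, 0] (depth 2)
After 'push 5': stack = [3, 0, 5] (depth 3)
After 'push 12': stack = [3, 0, 5, 12] (depth 4)
After 'over': stack = [3, 0, 5, 12, 5] (depth 5)
After 'pick 0': stack = [3, 0, 5, 12, 5, 5] (depth 6)
After 'push 13': stack = [3, 0, 5, 12, 5, 5, 13] (depth 7)

Answer: 7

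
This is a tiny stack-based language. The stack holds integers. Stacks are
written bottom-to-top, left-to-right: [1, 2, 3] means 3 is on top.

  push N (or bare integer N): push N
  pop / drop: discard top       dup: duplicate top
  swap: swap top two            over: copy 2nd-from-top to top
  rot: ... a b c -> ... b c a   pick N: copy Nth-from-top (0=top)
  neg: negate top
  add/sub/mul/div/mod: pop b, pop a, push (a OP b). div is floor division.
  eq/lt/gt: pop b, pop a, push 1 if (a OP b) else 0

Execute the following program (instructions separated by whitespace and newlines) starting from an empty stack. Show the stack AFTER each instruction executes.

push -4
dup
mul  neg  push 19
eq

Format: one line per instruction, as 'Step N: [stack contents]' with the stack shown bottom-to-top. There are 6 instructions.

Step 1: [-4]
Step 2: [-4, -4]
Step 3: [16]
Step 4: [-16]
Step 5: [-16, 19]
Step 6: [0]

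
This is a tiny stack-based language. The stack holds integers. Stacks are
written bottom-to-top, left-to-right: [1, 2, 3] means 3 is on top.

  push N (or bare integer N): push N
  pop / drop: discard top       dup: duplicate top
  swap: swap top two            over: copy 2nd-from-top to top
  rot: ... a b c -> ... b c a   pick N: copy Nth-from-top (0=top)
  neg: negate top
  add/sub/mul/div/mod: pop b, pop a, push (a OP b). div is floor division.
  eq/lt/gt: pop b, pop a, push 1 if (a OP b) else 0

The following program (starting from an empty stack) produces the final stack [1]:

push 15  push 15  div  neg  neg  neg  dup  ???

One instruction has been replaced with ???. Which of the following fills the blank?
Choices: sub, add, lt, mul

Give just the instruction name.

Answer: mul

Derivation:
Stack before ???: [-1, -1]
Stack after ???:  [1]
Checking each choice:
  sub: produces [0]
  add: produces [-2]
  lt: produces [0]
  mul: MATCH


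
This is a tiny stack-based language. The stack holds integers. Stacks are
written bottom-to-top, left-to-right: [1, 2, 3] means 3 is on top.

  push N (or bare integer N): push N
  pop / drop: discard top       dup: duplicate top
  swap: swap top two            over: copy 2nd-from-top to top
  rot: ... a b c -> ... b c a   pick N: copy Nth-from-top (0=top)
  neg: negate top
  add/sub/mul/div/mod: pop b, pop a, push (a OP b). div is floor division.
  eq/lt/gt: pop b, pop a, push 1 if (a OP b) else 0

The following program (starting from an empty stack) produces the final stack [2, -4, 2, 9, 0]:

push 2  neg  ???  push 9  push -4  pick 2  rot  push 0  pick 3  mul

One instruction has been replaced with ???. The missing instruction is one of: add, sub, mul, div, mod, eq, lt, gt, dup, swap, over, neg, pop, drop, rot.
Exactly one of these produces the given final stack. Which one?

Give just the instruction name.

Stack before ???: [-2]
Stack after ???:  [2]
The instruction that transforms [-2] -> [2] is: neg

Answer: neg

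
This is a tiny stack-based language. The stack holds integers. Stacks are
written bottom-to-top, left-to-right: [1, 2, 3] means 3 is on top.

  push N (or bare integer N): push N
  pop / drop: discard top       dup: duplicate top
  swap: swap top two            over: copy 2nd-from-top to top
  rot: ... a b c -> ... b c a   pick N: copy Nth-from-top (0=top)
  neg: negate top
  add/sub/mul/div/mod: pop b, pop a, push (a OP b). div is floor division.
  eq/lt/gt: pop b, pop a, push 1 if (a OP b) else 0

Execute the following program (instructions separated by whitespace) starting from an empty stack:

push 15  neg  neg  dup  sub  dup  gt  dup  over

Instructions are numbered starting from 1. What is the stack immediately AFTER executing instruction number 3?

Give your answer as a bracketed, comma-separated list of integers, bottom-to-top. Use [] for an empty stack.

Step 1 ('push 15'): [15]
Step 2 ('neg'): [-15]
Step 3 ('neg'): [15]

Answer: [15]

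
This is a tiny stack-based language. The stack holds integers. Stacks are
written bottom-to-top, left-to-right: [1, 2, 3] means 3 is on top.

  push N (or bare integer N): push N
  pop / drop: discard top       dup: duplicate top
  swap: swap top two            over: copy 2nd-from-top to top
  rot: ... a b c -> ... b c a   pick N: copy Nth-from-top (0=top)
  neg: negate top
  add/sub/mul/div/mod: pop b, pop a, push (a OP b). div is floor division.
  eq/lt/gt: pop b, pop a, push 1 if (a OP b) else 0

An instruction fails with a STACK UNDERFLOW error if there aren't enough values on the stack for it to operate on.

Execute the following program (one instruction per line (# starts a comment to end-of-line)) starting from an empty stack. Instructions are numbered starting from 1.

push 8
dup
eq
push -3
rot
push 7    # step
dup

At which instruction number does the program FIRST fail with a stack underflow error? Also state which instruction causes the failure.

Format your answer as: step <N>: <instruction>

Answer: step 5: rot

Derivation:
Step 1 ('push 8'): stack = [8], depth = 1
Step 2 ('dup'): stack = [8, 8], depth = 2
Step 3 ('eq'): stack = [1], depth = 1
Step 4 ('push -3'): stack = [1, -3], depth = 2
Step 5 ('rot'): needs 3 value(s) but depth is 2 — STACK UNDERFLOW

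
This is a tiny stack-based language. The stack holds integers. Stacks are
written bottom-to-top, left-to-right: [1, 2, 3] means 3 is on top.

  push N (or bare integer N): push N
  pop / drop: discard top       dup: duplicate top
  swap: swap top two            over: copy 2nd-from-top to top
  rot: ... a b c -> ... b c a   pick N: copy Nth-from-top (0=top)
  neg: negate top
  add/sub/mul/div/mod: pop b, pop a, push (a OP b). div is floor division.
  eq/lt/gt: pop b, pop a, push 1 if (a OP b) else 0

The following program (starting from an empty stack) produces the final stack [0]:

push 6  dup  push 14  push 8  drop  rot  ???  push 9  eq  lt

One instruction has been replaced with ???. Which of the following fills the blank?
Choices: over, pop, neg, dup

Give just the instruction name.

Stack before ???: [6, 14, 6]
Stack after ???:  [6, 14]
Checking each choice:
  over: produces [6, 14, 0]
  pop: MATCH
  neg: produces [6, 0]
  dup: produces [6, 14, 0]


Answer: pop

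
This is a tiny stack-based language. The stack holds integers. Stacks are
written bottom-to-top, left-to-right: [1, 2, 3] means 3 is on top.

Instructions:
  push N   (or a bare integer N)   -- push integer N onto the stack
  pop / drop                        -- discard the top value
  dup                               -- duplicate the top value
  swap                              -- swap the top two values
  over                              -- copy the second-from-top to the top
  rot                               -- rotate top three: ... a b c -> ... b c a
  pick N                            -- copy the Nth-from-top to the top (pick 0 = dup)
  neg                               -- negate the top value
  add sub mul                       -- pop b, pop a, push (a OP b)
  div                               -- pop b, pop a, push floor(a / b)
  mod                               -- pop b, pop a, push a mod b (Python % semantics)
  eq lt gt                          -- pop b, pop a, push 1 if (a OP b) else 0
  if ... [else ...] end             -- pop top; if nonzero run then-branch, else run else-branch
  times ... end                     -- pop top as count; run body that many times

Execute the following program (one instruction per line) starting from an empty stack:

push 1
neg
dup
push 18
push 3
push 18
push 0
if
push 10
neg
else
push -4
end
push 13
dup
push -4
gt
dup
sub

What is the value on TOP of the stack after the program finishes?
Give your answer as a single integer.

After 'push 1': [1]
After 'neg': [-1]
After 'dup': [-1, -1]
After 'push 18': [-1, -1, 18]
After 'push 3': [-1, -1, 18, 3]
After 'push 18': [-1, -1, 18, 3, 18]
After 'push 0': [-1, -1, 18, 3, 18, 0]
After 'if': [-1, -1, 18, 3, 18]
After 'push -4': [-1, -1, 18, 3, 18, -4]
After 'push 13': [-1, -1, 18, 3, 18, -4, 13]
After 'dup': [-1, -1, 18, 3, 18, -4, 13, 13]
After 'push -4': [-1, -1, 18, 3, 18, -4, 13, 13, -4]
After 'gt': [-1, -1, 18, 3, 18, -4, 13, 1]
After 'dup': [-1, -1, 18, 3, 18, -4, 13, 1, 1]
After 'sub': [-1, -1, 18, 3, 18, -4, 13, 0]

Answer: 0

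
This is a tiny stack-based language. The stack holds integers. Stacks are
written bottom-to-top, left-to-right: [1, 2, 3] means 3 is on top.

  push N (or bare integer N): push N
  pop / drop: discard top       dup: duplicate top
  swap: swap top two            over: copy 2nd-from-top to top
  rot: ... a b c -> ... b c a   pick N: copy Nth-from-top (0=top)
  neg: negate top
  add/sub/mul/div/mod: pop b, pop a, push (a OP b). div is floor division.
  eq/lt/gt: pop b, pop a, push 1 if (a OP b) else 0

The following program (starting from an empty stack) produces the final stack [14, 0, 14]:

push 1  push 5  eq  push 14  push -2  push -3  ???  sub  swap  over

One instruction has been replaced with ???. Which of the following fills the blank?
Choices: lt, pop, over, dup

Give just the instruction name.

Answer: lt

Derivation:
Stack before ???: [0, 14, -2, -3]
Stack after ???:  [0, 14, 0]
Checking each choice:
  lt: MATCH
  pop: produces [16, 0, 16]
  over: produces [0, 14, -1, -2, -1]
  dup: produces [0, 14, 0, -2, 0]
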